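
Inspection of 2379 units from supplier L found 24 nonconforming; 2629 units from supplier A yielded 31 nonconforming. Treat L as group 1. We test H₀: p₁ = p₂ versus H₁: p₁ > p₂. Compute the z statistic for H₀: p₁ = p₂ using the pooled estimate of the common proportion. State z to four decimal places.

z = -0.5776

p̂₁ = 24/2379 ≈ 0.0100883, p̂₂ = 31/2629 ≈ 0.0117916.
Pooled p̂ = (24+31)/(2379+2629) = 55/5008 = 0.0109824.
SE = √(0.0108618 × 0.000800717) = 0.0029491.
z = (0.0100883 − 0.0117916)/0.0029491 = -0.0017033/0.0029491 = -0.5776.
p-value = P(Z > -0.578) ≈ 0.7182.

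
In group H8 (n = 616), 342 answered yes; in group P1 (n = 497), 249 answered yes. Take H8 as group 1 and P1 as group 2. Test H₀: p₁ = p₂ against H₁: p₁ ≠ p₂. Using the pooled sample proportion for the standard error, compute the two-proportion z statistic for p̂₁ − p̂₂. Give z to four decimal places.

z = 1.8009

p̂₁ = 342/616 = 0.5551948, p̂₂ = 249/497 = 0.5010060.
Pooled p̂ = (342+249)/(616+497) = 591/1113 = 0.5309973.
SE = √(p̂(1−p̂)(1/n₁+1/n₂)) = √(0.5309973·0.4690027·0.00363545) = √(0.000905369) = 0.0300894.
z = (0.5551948 − 0.5010060)/0.0300894 = 0.0541888/0.0300894 = 1.8009.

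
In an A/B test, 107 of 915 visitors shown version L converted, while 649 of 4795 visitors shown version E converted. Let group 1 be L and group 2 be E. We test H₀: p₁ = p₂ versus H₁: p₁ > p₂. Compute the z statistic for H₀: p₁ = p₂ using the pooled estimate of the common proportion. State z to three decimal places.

z = -1.506

p̂₁ = 107/915 ≈ 0.116940, p̂₂ = 649/4795 ≈ 0.135349.
Pooled p̂ = (107+649)/(915+4795) = 756/5710 = 0.132399.
SE = √(p̂(1−p̂)(1/n₁+1/n₂)) = √(0.132399·0.867601·0.00130145) = √(0.000149497) = 0.012227.
z = (0.116940 − 0.135349)/0.012227 = -0.018409/0.012227 = -1.506.
p-value = P(Z > -1.506) ≈ 0.9339.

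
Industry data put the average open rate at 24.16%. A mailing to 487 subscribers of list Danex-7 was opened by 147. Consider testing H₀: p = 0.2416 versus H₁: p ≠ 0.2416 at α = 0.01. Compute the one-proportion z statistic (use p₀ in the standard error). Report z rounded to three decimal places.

z = 3.106

p̂ = 147/487 = 0.30185.
Under H₀, SE = √(0.2416·0.7584/487) = √(0.000376241) = 0.01940.
z = (0.30185 − 0.2416)/0.01940 = 0.06025/0.01940 = 3.106.
p-value = 2·P(Z > 3.106) ≈ 0.0019. With α = 0.01, reject H₀.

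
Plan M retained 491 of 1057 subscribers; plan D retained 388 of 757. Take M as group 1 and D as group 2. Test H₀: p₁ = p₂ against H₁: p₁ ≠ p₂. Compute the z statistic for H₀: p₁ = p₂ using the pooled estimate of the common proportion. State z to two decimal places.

p̂₁ = 491/1057 ≈ 0.4645, p̂₂ = 388/757 ≈ 0.5125.
Pooled p̂ = (491+388)/(1057+757) = 879/1814 = 0.4846.
SE = √(0.249762 × 0.00226708) = 0.0238.
z = (0.4645 − 0.5125)/0.0238 = -0.0480/0.0238 = -2.02.
Two-sided p-value ≈ 2·Φ(−2.018) = 0.0436.

z = -2.02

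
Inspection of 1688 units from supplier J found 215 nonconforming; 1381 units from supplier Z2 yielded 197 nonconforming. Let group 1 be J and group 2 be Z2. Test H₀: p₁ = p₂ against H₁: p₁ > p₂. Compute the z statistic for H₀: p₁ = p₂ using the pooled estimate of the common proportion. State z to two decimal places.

p̂₁ = 215/1688 = 0.12737, p̂₂ = 197/1381 = 0.14265.
Pooled p̂ = (215+197)/(1688+1381) = 412/3069 = 0.13425.
SE = √(0.116224 × 0.00131653) = 0.01237.
z = (0.12737 − 0.14265)/0.01237 = -0.01528/0.01237 = -1.24.
p-value = P(Z > -1.235) ≈ 0.8916.

z = -1.24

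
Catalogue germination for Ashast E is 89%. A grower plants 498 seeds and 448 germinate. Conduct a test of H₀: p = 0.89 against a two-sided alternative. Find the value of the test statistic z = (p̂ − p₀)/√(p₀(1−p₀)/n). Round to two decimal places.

z = 0.68

p̂ = 448/498 = 0.89960.
Standard error under H₀: √(0.89×0.11/498) = 0.01402.
z = (0.89960 − 0.89)/0.01402 = 0.00960/0.01402 = 0.68.
p-value = 2·P(Z > 0.685) ≈ 0.4936.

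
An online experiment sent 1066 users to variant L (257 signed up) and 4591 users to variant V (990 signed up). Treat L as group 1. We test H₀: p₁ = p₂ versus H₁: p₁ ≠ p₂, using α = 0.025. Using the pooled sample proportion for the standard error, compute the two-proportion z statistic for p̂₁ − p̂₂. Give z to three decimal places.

p̂₁ = 257/1066 ≈ 0.24109, p̂₂ = 990/4591 ≈ 0.21564.
Pooled p̂ = (257+990)/(1066+4591) = 1247/5657 = 0.22043.
SE = √(0.171843 × 0.0011559) = 0.01409.
z = (0.24109 − 0.21564)/0.01409 = 0.02545/0.01409 = 1.806.
Two-sided p-value ≈ 2·Φ(−1.806) = 0.0710, so at α = 0.025 we fail to reject H₀.

z = 1.806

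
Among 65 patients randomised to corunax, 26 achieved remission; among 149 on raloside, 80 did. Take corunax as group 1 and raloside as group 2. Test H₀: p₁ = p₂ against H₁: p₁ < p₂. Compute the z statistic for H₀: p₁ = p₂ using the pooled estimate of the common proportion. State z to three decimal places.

p̂₁ = 26/65 ≈ 0.40000, p̂₂ = 80/149 ≈ 0.53691.
Pooled p̂ = (26+80)/(65+149) = 106/214 = 0.49533.
SE = √(p̂(1−p̂)(1/n₁+1/n₂)) = √(0.49533·0.50467·0.022096) = √(0.00552352) = 0.07432.
z = (0.40000 − 0.53691)/0.07432 = -0.13691/0.07432 = -1.842.
p-value = P(Z < -1.842) ≈ 0.0327.

z = -1.842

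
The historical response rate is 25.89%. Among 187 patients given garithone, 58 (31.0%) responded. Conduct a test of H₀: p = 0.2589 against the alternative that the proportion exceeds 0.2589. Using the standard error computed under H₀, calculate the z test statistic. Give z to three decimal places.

z = 1.600

p̂ = 58/187 ≈ 0.31016.
SE = √(p₀(1−p₀)/n) = √(0.19187/187) = 0.03203.
z = (0.31016 − 0.2589)/0.03203 = 0.05126/0.03203 = 1.600.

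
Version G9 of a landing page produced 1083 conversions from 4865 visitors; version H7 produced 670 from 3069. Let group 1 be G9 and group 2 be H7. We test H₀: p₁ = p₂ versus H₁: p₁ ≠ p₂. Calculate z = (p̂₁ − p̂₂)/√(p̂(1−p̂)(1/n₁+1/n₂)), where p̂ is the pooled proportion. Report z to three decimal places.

p̂₁ = 1083/4865 ≈ 0.222610, p̂₂ = 670/3069 ≈ 0.218312.
Pooled p̂ = (1083+670)/(4865+3069) = 1753/7934 = 0.220948.
SE = √(0.17213 × 0.000531389) = 0.009564.
z = (0.222610 − 0.218312)/0.009564 = 0.004298/0.009564 = 0.449.

z = 0.449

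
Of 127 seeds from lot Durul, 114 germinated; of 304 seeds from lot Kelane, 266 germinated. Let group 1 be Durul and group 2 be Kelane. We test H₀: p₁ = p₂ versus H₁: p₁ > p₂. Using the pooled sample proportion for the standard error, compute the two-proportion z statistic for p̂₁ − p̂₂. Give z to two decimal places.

z = 0.66

p̂₁ = 114/127 = 0.8976, p̂₂ = 266/304 = 0.8750.
Pooled p̂ = (114+266)/(127+304) = 380/431 = 0.8817.
SE = √(0.104328 × 0.0111635) = 0.0341.
z = (0.8976 − 0.8750)/0.0341 = 0.0226/0.0341 = 0.66.
p-value = P(Z > 0.663) ≈ 0.2536.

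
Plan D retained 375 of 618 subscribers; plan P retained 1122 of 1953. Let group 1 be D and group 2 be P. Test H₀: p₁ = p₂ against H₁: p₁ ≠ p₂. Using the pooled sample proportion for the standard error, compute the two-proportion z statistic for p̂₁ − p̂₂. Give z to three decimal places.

p̂₁ = 375/618 ≈ 0.60680, p̂₂ = 1122/1953 ≈ 0.57450.
Pooled p̂ = (375+1122)/(618+1953) = 1497/2571 = 0.58226.
SE = √(0.243233 × 0.00213016) = 0.02276.
z = (0.60680 − 0.57450)/0.02276 = 0.03230/0.02276 = 1.419.
p-value = 2·P(Z > 1.419) ≈ 0.1560.

z = 1.419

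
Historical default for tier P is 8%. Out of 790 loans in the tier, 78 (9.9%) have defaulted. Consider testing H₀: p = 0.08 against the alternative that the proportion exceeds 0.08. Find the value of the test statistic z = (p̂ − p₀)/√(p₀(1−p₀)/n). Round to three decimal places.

z = 1.941

p̂ = 78/790 = 0.09873.
Under H₀, SE = √(0.08·0.92/790) = √(9.31646e-05) = 0.00965.
z = (0.09873 − 0.08)/0.00965 = 0.01873/0.00965 = 1.941.
p-value = P(Z > 1.941) ≈ 0.0261.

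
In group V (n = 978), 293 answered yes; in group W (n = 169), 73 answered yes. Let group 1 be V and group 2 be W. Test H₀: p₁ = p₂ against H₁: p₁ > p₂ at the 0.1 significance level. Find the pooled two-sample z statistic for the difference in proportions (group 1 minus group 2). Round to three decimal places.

z = -3.409

p̂₁ = 293/978 = 0.29959, p̂₂ = 73/169 = 0.43195.
Pooled p̂ = (293+73)/(978+169) = 366/1147 = 0.31909.
SE = √(0.217273 × 0.00693965) = 0.03883.
z = (0.29959 − 0.43195)/0.03883 = -0.13236/0.03883 = -3.409.
p-value = P(Z > -3.409) ≈ 0.9997, so at α = 0.1 we fail to reject H₀.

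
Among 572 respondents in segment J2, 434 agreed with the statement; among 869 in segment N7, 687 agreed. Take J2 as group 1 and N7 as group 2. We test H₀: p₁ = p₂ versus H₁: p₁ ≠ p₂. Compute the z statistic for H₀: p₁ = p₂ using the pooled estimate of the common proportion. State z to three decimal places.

p̂₁ = 434/572 ≈ 0.75874, p̂₂ = 687/869 ≈ 0.79056.
Pooled p̂ = (434+687)/(572+869) = 1121/1441 = 0.77793.
SE = √(0.172754 × 0.002899) = 0.02238.
z = (0.75874 − 0.79056)/0.02238 = -0.03182/0.02238 = -1.422.
p-value = 2·P(Z > 1.422) ≈ 0.1550.

z = -1.422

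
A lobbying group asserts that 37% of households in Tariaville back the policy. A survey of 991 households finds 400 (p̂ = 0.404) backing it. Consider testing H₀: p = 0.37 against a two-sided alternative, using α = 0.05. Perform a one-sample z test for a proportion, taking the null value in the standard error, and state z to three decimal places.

z = 2.193

p̂ = 400/991 ≈ 0.403633.
SE = √(p₀(1−p₀)/n) = √(0.2331/991) = 0.015337.
z = (0.403633 − 0.37)/0.015337 = 0.033633/0.015337 = 2.193.
p-value = 2·P(Z > 2.193) ≈ 0.0283, so at α = 0.05 we reject H₀.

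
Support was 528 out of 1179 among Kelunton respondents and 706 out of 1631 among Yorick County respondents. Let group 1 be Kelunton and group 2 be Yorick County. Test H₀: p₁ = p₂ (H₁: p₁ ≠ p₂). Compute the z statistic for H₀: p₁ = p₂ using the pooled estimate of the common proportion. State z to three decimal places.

p̂₁ = 528/1179 = 0.447837, p̂₂ = 706/1631 = 0.432863.
Pooled p̂ = (528+706)/(1179+1631) = 1234/2810 = 0.439146.
SE = √(0.246297 × 0.0014613) = 0.018971.
z = (0.447837 − 0.432863)/0.018971 = 0.014974/0.018971 = 0.789.
p-value = 2·P(Z > 0.789) ≈ 0.4299.

z = 0.789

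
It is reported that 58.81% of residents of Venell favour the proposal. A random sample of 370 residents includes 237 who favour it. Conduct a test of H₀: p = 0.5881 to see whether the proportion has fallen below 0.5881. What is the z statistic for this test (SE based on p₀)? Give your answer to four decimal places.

z = 2.0495

p̂ = 237/370 = 0.640541.
Under H₀, SE = √(0.5881·0.4119/370) = √(0.000654698) = 0.025587.
z = (0.640541 − 0.5881)/0.025587 = 0.052441/0.025587 = 2.0495.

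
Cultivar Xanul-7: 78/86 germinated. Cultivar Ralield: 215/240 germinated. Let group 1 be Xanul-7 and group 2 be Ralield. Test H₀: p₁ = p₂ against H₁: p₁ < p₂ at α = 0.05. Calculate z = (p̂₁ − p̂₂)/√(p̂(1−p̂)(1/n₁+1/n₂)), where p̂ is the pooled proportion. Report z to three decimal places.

p̂₁ = 78/86 = 0.90698, p̂₂ = 215/240 = 0.89583.
Pooled p̂ = (78+215)/(86+240) = 293/326 = 0.89877.
SE = √(0.0909801 × 0.0157946) = 0.03791.
z = (0.90698 − 0.89583)/0.03791 = 0.01115/0.03791 = 0.294.
p-value = P(Z < 0.294) ≈ 0.6156; since p > α = 0.05, fail to reject H₀.

z = 0.294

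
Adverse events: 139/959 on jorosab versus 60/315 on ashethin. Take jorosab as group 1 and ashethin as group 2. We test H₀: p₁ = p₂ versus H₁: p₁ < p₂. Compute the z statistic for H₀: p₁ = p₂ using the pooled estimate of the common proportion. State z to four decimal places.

p̂₁ = 139/959 = 0.1449426, p̂₂ = 60/315 = 0.1904762.
Pooled p̂ = (139+60)/(959+315) = 199/1274 = 0.1562009.
SE = √(0.131802 × 0.00421736) = 0.0235766.
z = (0.1449426 − 0.1904762)/0.0235766 = -0.0455336/0.0235766 = -1.9313.

z = -1.9313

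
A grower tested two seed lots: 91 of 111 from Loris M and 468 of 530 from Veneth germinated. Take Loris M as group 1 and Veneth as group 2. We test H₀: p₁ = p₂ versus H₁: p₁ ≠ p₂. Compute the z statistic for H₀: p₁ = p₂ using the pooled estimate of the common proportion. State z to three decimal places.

p̂₁ = 91/111 = 0.81982, p̂₂ = 468/530 = 0.88302.
Pooled p̂ = (91+468)/(111+530) = 559/641 = 0.87207.
SE = √(0.11156 × 0.0108958) = 0.03486.
z = (0.81982 − 0.88302)/0.03486 = -0.06320/0.03486 = -1.813.

z = -1.813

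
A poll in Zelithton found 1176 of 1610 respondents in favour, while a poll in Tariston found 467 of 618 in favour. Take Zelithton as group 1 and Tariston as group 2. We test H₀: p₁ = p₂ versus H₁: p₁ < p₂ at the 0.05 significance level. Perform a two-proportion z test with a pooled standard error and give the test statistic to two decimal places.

z = -1.21

p̂₁ = 1176/1610 ≈ 0.73043, p̂₂ = 467/618 ≈ 0.75566.
Pooled p̂ = (1176+467)/(1610+618) = 1643/2228 = 0.73743.
SE = √(p̂(1−p̂)(1/n₁+1/n₂)) = √(0.73743·0.26257·0.00223924) = √(0.000433575) = 0.02082.
z = (0.73043 − 0.75566)/0.02082 = -0.02523/0.02082 = -1.21.
p-value = P(Z < -1.212) ≈ 0.1128, so at α = 0.05 we fail to reject H₀.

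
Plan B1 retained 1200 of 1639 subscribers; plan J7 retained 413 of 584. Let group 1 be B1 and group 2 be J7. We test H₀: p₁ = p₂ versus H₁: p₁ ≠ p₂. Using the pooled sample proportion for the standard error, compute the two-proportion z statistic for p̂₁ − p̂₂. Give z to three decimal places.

z = 1.161

p̂₁ = 1200/1639 ≈ 0.73215, p̂₂ = 413/584 ≈ 0.70719.
Pooled p̂ = (1200+413)/(1639+584) = 1613/2223 = 0.72560.
SE = √(0.199106 × 0.00232246) = 0.02150.
z = (0.73215 − 0.70719)/0.02150 = 0.02496/0.02150 = 1.161.
Two-sided p-value ≈ 2·Φ(−1.161) = 0.2457.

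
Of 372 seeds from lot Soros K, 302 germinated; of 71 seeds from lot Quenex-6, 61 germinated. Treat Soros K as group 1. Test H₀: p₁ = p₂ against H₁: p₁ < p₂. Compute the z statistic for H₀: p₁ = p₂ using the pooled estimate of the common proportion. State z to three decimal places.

p̂₁ = 302/372 ≈ 0.81183, p̂₂ = 61/71 ≈ 0.85915.
Pooled p̂ = (302+61)/(372+71) = 363/443 = 0.81941.
SE = √(0.147975 × 0.0167727) = 0.04982.
z = (0.81183 − 0.85915)/0.04982 = -0.04732/0.04982 = -0.950.
p-value = P(Z < -0.950) ≈ 0.1711.

z = -0.950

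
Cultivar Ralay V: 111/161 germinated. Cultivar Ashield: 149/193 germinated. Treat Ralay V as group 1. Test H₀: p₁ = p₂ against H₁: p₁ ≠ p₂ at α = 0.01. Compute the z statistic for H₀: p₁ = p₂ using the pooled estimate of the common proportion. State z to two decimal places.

z = -1.75

p̂₁ = 111/161 ≈ 0.6894, p̂₂ = 149/193 ≈ 0.7720.
Pooled p̂ = (111+149)/(161+193) = 260/354 = 0.7345.
SE = √(0.195027 × 0.0113925) = 0.0471.
z = (0.6894 − 0.7720)/0.0471 = -0.0826/0.0471 = -1.75.
p-value = 2·P(Z > 1.752) ≈ 0.0798; since p > α = 0.01, fail to reject H₀.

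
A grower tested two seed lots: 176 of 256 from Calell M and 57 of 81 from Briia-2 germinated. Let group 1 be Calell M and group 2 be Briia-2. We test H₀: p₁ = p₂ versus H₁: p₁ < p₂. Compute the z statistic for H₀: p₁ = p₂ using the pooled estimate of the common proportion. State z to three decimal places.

z = -0.275

p̂₁ = 176/256 = 0.68750, p̂₂ = 57/81 = 0.70370.
Pooled p̂ = (176+57)/(256+81) = 233/337 = 0.69139.
SE = √(0.213368 × 0.0162519) = 0.05889.
z = (0.68750 − 0.70370)/0.05889 = -0.01620/0.05889 = -0.275.
p-value = P(Z < -0.275) ≈ 0.3916.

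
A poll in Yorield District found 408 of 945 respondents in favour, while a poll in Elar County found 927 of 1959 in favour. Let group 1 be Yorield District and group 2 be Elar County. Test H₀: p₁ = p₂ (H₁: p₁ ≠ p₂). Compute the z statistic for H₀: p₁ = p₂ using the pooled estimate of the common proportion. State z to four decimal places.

p̂₁ = 408/945 ≈ 0.431746, p̂₂ = 927/1959 ≈ 0.473201.
Pooled p̂ = (408+927)/(945+1959) = 1335/2904 = 0.459711.
SE = √(0.248377 × 0.00156867) = 0.019739.
z = (0.431746 − 0.473201)/0.019739 = -0.041455/0.019739 = -2.1002.
p-value = 2·P(Z > 2.100) ≈ 0.0357.

z = -2.1002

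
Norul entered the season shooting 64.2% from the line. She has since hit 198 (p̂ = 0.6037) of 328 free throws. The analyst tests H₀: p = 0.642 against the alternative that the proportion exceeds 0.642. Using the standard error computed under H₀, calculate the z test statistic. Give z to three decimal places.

p̂ = 198/328 ≈ 0.60366.
Standard error under H₀: √(0.642×0.358/328) = 0.02647.
z = (0.60366 − 0.642)/0.02647 = -0.03834/0.02647 = -1.448.
p-value = P(Z > -1.448) ≈ 0.9263.

z = -1.448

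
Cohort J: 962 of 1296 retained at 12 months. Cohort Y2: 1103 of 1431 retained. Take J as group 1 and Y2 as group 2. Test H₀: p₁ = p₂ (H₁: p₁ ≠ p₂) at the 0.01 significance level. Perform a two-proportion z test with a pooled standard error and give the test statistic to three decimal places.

z = -1.734

p̂₁ = 962/1296 ≈ 0.74228, p̂₂ = 1103/1431 ≈ 0.77079.
Pooled p̂ = (962+1103)/(1296+1431) = 2065/2727 = 0.75724.
SE = √(p̂(1−p̂)(1/n₁+1/n₂)) = √(0.75724·0.24276·0.00147042) = √(0.000270301) = 0.01644.
z = (0.74228 − 0.77079)/0.01644 = -0.02851/0.01644 = -1.734.
Two-sided p-value ≈ 2·Φ(−1.734) = 0.0829; since p > α = 0.01, fail to reject H₀.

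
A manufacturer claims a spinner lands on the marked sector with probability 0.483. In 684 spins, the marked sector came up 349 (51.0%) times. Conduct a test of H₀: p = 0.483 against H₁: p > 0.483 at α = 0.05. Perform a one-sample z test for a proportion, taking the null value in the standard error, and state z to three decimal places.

p̂ = 349/684 = 0.51023.
Standard error under H₀: √(0.483×0.517/684) = 0.01911.
z = (0.51023 − 0.483)/0.01911 = 0.02723/0.01911 = 1.425.
p-value = P(Z > 1.425) ≈ 0.0770; since p > α = 0.05, fail to reject H₀.

z = 1.425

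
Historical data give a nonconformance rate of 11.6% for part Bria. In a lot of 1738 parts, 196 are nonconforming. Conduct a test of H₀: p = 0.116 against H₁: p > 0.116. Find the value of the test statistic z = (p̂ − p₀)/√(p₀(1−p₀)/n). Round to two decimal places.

p̂ = 196/1738 ≈ 0.1128.
Under H₀, SE = √(0.116·0.884/1738) = √(5.90012e-05) = 0.0077.
z = (0.1128 − 0.116)/0.0077 = -0.0032/0.0077 = -0.42.
p-value = P(Z > -0.420) ≈ 0.6628.

z = -0.42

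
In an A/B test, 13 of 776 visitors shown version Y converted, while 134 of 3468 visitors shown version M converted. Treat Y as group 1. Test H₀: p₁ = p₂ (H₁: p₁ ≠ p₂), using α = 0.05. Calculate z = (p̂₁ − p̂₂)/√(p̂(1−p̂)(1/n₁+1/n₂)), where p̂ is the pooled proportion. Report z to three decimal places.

p̂₁ = 13/776 = 0.016753, p̂₂ = 134/3468 = 0.038639.
Pooled p̂ = (13+134)/(776+3468) = 147/4244 = 0.034637.
SE = √(p̂(1−p̂)(1/n₁+1/n₂)) = √(0.034637·0.965363·0.00157701) = √(5.27311e-05) = 0.007262.
z = (0.016753 − 0.038639)/0.007262 = -0.021886/0.007262 = -3.014.
Two-sided p-value ≈ 2·Φ(−3.014) = 0.0026; since p < α = 0.05, reject H₀.

z = -3.014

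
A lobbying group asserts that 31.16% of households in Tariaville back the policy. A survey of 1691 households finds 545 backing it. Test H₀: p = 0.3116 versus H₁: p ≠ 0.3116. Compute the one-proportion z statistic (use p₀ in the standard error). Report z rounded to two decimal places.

p̂ = 545/1691 = 0.3223.
Under H₀, SE = √(0.3116·0.6884/1691) = √(0.000126851) = 0.0113.
z = (0.3223 − 0.3116)/0.0113 = 0.0107/0.0113 = 0.95.

z = 0.95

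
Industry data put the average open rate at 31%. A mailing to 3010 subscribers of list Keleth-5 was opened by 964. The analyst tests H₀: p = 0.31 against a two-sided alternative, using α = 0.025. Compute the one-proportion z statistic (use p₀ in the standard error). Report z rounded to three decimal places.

z = 1.218

p̂ = 964/3010 ≈ 0.32027.
Under H₀, SE = √(0.31·0.69/3010) = √(7.10631e-05) = 0.00843.
z = (0.32027 − 0.31)/0.00843 = 0.01027/0.00843 = 1.218.
Two-sided p-value ≈ 2·Φ(−1.218) = 0.2233; since p > α = 0.025, fail to reject H₀.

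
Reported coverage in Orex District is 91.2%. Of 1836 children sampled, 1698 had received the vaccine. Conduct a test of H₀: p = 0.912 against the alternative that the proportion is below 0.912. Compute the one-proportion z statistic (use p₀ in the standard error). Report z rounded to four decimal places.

z = 1.9415

p̂ = 1698/1836 = 0.924837.
SE = √(p₀(1−p₀)/n) = √(0.080256/1836) = 0.006612.
z = (0.924837 − 0.912)/0.006612 = 0.012837/0.006612 = 1.9415.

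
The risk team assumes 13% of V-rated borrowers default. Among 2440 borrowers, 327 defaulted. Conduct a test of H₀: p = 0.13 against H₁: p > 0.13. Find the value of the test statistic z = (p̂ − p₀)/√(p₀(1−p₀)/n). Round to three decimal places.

p̂ = 327/2440 = 0.13402.
Under H₀, SE = √(0.13·0.87/2440) = √(4.63525e-05) = 0.00681.
z = (0.13402 − 0.13)/0.00681 = 0.00402/0.00681 = 0.590.
p-value = P(Z > 0.590) ≈ 0.2776.

z = 0.590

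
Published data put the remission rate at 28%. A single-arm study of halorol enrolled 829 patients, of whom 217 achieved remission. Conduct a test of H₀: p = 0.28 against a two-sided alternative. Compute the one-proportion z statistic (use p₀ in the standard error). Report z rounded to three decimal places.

z = -1.170

p̂ = 217/829 = 0.26176.
Standard error under H₀: √(0.28×0.72/829) = 0.01559.
z = (0.26176 − 0.28)/0.01559 = -0.01824/0.01559 = -1.170.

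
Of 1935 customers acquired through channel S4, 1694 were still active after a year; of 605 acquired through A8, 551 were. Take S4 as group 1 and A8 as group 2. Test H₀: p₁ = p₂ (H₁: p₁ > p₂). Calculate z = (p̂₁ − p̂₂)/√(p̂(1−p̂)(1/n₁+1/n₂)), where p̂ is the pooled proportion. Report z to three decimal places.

p̂₁ = 1694/1935 ≈ 0.87545, p̂₂ = 551/605 ≈ 0.91074.
Pooled p̂ = (1694+551)/(1935+605) = 2245/2540 = 0.88386.
SE = √(0.102653 × 0.00216969) = 0.01492.
z = (0.87545 − 0.91074)/0.01492 = -0.03529/0.01492 = -2.365.
p-value = P(Z > -2.365) ≈ 0.9910.

z = -2.365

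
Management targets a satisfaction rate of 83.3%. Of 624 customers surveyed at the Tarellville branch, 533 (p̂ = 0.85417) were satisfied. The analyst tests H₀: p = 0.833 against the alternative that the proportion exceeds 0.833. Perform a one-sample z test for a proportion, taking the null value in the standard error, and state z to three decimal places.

z = 1.418

p̂ = 533/624 ≈ 0.85417.
Under H₀, SE = √(0.833·0.167/624) = √(0.000222934) = 0.01493.
z = (0.85417 − 0.833)/0.01493 = 0.02117/0.01493 = 1.418.
p-value = P(Z > 1.418) ≈ 0.0781.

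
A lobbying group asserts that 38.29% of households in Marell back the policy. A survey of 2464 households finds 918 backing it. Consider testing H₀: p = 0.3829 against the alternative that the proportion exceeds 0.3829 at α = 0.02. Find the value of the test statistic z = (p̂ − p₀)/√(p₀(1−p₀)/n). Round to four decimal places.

p̂ = 918/2464 = 0.3725649.
SE = √(p₀(1−p₀)/n) = √(0.23629/2464) = 0.0097926.
z = (0.3725649 − 0.3829)/0.0097926 = -0.0103351/0.0097926 = -1.0554.
p-value = P(Z > -1.055) ≈ 0.8544; since p > α = 0.02, fail to reject H₀.

z = -1.0554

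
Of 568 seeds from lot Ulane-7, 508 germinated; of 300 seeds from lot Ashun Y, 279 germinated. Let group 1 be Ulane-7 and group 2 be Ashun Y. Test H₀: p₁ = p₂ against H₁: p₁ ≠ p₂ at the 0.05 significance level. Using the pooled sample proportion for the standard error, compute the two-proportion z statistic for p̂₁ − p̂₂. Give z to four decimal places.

z = -1.7164

p̂₁ = 508/568 ≈ 0.8943662, p̂₂ = 279/300 ≈ 0.9300000.
Pooled p̂ = (508+279)/(568+300) = 787/868 = 0.9066820.
SE = √(p̂(1−p̂)(1/n₁+1/n₂)) = √(0.9066820·0.0933180·0.0050939) = √(0.000430993) = 0.0207604.
z = (0.8943662 − 0.9300000)/0.0207604 = -0.0356338/0.0207604 = -1.7164.
p-value = 2·P(Z > 1.716) ≈ 0.0861; since p > α = 0.05, fail to reject H₀.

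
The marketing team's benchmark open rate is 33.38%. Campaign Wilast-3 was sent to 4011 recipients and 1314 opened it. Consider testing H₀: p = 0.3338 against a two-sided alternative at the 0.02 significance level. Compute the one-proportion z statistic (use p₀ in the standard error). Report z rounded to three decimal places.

p̂ = 1314/4011 = 0.327599.
Under H₀, SE = √(0.3338·0.6662/4011) = √(5.54419e-05) = 0.007446.
z = (0.327599 − 0.3338)/0.007446 = -0.006201/0.007446 = -0.833.
p-value = 2·P(Z > 0.833) ≈ 0.4050; since p > α = 0.02, fail to reject H₀.

z = -0.833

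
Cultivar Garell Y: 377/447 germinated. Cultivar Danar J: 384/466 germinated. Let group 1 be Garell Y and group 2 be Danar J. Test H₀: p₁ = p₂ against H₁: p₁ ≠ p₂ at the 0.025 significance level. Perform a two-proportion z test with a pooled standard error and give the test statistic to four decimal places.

p̂₁ = 377/447 ≈ 0.843400, p̂₂ = 384/466 ≈ 0.824034.
Pooled p̂ = (377+384)/(447+466) = 761/913 = 0.833516.
SE = √(0.138767 × 0.00438306) = 0.024662.
z = (0.843400 − 0.824034)/0.024662 = 0.019366/0.024662 = 0.7853.
p-value = 2·P(Z > 0.785) ≈ 0.4323; since p > α = 0.025, fail to reject H₀.

z = 0.7853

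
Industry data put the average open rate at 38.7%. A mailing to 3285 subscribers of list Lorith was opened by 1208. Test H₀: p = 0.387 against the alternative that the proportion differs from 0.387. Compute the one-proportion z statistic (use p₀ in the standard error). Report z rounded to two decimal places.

z = -2.27

p̂ = 1208/3285 = 0.3677.
SE = √(p₀(1−p₀)/n) = √(0.23723/3285) = 0.0085.
z = (0.3677 − 0.387)/0.0085 = -0.0193/0.0085 = -2.27.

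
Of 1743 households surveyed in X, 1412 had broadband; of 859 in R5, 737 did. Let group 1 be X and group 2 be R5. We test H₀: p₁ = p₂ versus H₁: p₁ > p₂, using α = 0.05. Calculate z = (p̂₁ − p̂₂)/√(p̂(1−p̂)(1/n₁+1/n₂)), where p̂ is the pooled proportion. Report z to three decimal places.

p̂₁ = 1412/1743 ≈ 0.810098, p̂₂ = 737/859 ≈ 0.857974.
Pooled p̂ = (1412+737)/(1743+859) = 2149/2602 = 0.825903.
SE = √(0.143787 × 0.00173787) = 0.015808.
z = (0.810098 − 0.857974)/0.015808 = -0.047876/0.015808 = -3.029.
p-value = P(Z > -3.029) ≈ 0.9988; since p > α = 0.05, fail to reject H₀.

z = -3.029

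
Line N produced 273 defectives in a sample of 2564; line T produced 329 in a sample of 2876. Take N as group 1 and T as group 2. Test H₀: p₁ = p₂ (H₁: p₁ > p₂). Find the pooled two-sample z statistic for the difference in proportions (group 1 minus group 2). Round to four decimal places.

p̂₁ = 273/2564 = 0.106474, p̂₂ = 329/2876 = 0.114395.
Pooled p̂ = (273+329)/(2564+2876) = 602/5440 = 0.110662.
SE = √(0.0984157 × 0.000737721) = 0.008521.
z = (0.106474 − 0.114395)/0.008521 = -0.007921/0.008521 = -0.9296.

z = -0.9296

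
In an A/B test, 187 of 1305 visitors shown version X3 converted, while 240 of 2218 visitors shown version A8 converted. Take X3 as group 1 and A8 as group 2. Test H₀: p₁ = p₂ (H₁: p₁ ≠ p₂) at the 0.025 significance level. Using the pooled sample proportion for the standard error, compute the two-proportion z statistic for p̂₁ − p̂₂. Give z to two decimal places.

z = 3.08

p̂₁ = 187/1305 = 0.1433, p̂₂ = 240/2218 = 0.1082.
Pooled p̂ = (187+240)/(1305+2218) = 427/3523 = 0.1212.
SE = √(0.106513 × 0.00121714) = 0.0114.
z = (0.1433 − 0.1082)/0.0114 = 0.0351/0.0114 = 3.08.
p-value = 2·P(Z > 3.082) ≈ 0.0021. With α = 0.025, reject H₀.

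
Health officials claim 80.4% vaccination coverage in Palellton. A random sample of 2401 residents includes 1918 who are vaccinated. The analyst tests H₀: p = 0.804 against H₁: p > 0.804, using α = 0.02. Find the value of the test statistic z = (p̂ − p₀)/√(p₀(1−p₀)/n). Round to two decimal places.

z = -0.64

p̂ = 1918/2401 = 0.7988.
Under H₀, SE = √(0.804·0.196/2401) = √(6.56327e-05) = 0.0081.
z = (0.7988 − 0.804)/0.0081 = -0.0052/0.0081 = -0.64.
p-value = P(Z > -0.638) ≈ 0.7382; since p > α = 0.02, fail to reject H₀.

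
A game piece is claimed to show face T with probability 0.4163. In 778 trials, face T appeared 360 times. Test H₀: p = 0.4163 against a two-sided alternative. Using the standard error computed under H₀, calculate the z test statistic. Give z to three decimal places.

p̂ = 360/778 ≈ 0.46272.
Standard error under H₀: √(0.4163×0.5837/778) = 0.01767.
z = (0.46272 − 0.4163)/0.01767 = 0.04642/0.01767 = 2.627.
p-value = 2·P(Z > 2.627) ≈ 0.0086.

z = 2.627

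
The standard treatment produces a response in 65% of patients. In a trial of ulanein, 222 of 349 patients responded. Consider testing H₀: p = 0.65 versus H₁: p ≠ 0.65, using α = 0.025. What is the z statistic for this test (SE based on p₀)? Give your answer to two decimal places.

p̂ = 222/349 = 0.63610.
Under H₀, SE = √(0.65·0.35/349) = √(0.000651862) = 0.02553.
z = (0.63610 − 0.65)/0.02553 = -0.01390/0.02553 = -0.54.
Two-sided p-value ≈ 2·Φ(−0.544) = 0.5862, so at α = 0.025 we fail to reject H₀.

z = -0.54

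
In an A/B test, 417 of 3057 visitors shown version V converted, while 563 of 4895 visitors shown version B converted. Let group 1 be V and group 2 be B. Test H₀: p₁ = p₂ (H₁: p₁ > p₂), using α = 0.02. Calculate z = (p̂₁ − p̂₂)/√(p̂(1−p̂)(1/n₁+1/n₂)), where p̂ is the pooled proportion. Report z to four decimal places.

p̂₁ = 417/3057 ≈ 0.1364082, p̂₂ = 563/4895 ≈ 0.1150153.
Pooled p̂ = (417+563)/(3057+4895) = 980/7952 = 0.1232394.
SE = √(0.108051 × 0.000531408) = 0.0075776.
z = (0.1364082 − 0.1150153)/0.0075776 = 0.0213929/0.0075776 = 2.8232.
p-value = P(Z > 2.823) ≈ 0.0024; since p < α = 0.02, reject H₀.

z = 2.8232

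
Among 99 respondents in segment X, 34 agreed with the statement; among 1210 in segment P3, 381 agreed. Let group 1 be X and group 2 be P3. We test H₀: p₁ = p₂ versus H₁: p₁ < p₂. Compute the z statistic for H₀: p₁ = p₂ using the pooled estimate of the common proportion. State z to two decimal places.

p̂₁ = 34/99 ≈ 0.3434, p̂₂ = 381/1210 ≈ 0.3149.
Pooled p̂ = (34+381)/(99+1210) = 415/1309 = 0.3170.
SE = √(0.216524 × 0.0109275) = 0.0486.
z = (0.3434 − 0.3149)/0.0486 = 0.0285/0.0486 = 0.59.
p-value = P(Z < 0.587) ≈ 0.7214.

z = 0.59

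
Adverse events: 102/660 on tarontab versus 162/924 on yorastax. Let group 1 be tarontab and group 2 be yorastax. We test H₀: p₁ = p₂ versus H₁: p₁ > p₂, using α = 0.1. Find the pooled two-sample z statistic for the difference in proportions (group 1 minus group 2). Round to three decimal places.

z = -1.094

p̂₁ = 102/660 = 0.15455, p̂₂ = 162/924 = 0.17532.
Pooled p̂ = (102+162)/(660+924) = 264/1584 = 0.16667.
SE = √(p̂(1−p̂)(1/n₁+1/n₂)) = √(0.16667·0.83333·0.0025974) = √(0.00036075) = 0.01899.
z = (0.15455 − 0.17532)/0.01899 = -0.02077/0.01899 = -1.094.
p-value = P(Z > -1.094) ≈ 0.8630. With α = 0.1, fail to reject H₀.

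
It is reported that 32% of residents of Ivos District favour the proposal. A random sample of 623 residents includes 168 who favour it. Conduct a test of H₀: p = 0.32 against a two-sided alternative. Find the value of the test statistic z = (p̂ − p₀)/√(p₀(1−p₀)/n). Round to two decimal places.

p̂ = 168/623 = 0.2697.
Standard error under H₀: √(0.32×0.68/623) = 0.0187.
z = (0.2697 − 0.32)/0.0187 = -0.0503/0.0187 = -2.69.
p-value = 2·P(Z > 2.693) ≈ 0.0071.

z = -2.69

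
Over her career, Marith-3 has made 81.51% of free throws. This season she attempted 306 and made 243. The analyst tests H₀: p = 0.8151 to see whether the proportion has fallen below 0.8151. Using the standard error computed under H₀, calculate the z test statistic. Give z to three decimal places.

z = -0.945

p̂ = 243/306 = 0.79412.
Standard error under H₀: √(0.8151×0.1849/306) = 0.02219.
z = (0.79412 − 0.8151)/0.02219 = -0.02098/0.02219 = -0.945.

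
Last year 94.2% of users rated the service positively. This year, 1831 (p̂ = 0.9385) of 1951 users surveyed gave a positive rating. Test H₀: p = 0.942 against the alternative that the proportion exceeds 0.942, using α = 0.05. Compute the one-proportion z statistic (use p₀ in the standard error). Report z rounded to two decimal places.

p̂ = 1831/1951 ≈ 0.9385.
SE = √(p₀(1−p₀)/n) = √(0.054636/1951) = 0.0053.
z = (0.9385 − 0.942)/0.0053 = -0.0035/0.0053 = -0.66.
p-value = P(Z > -0.663) ≈ 0.7462; since p > α = 0.05, fail to reject H₀.

z = -0.66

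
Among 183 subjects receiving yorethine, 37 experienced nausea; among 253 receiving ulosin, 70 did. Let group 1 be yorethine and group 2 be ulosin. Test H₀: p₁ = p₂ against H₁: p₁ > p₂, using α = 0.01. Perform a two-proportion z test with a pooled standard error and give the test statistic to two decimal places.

z = -1.78

p̂₁ = 37/183 ≈ 0.2022, p̂₂ = 70/253 ≈ 0.2767.
Pooled p̂ = (37+70)/(183+253) = 107/436 = 0.2454.
SE = √(0.185185 × 0.00941705) = 0.0418.
z = (0.2022 − 0.2767)/0.0418 = -0.0745/0.0418 = -1.78.
p-value = P(Z > -1.784) ≈ 0.9628. With α = 0.01, fail to reject H₀.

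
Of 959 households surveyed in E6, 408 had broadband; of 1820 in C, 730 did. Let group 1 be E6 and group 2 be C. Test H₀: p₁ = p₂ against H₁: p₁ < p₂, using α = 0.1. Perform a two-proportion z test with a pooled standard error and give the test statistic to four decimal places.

p̂₁ = 408/959 ≈ 0.4254432, p̂₂ = 730/1820 ≈ 0.4010989.
Pooled p̂ = (408+730)/(959+1820) = 1138/2779 = 0.4094998.
SE = √(p̂(1−p̂)(1/n₁+1/n₂)) = √(0.4094998·0.5905002·0.0015922) = √(0.00038501) = 0.0196217.
z = (0.4254432 − 0.4010989)/0.0196217 = 0.0243443/0.0196217 = 1.2407.
p-value = P(Z < 1.241) ≈ 0.8926, so at α = 0.1 we fail to reject H₀.

z = 1.2407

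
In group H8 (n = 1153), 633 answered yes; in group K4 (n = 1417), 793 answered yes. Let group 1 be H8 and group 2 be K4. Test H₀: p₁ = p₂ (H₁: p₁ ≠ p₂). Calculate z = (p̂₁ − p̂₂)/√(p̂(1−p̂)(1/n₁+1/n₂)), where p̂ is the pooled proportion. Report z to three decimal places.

p̂₁ = 633/1153 ≈ 0.54900, p̂₂ = 793/1417 ≈ 0.55963.
Pooled p̂ = (633+793)/(1153+1417) = 1426/2570 = 0.55486.
SE = √(0.24699 × 0.00157302) = 0.01971.
z = (0.54900 − 0.55963)/0.01971 = -0.01063/0.01971 = -0.539.

z = -0.539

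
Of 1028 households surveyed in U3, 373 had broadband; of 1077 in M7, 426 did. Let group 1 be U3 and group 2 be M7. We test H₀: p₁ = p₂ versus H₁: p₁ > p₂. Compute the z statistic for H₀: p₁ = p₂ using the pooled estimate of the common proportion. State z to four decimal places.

p̂₁ = 373/1028 = 0.362840, p̂₂ = 426/1077 = 0.395543.
Pooled p̂ = (373+426)/(1028+1077) = 799/2105 = 0.379572.
SE = √(0.235497 × 0.00190127) = 0.021160.
z = (0.362840 − 0.395543)/0.021160 = -0.032703/0.021160 = -1.5455.
p-value = P(Z > -1.546) ≈ 0.9389.

z = -1.5455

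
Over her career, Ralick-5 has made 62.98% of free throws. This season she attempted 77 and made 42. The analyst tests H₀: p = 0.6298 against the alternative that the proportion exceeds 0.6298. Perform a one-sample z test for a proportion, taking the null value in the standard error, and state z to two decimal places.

p̂ = 42/77 = 0.5455.
SE = √(p₀(1−p₀)/n) = √(0.23315/77) = 0.0550.
z = (0.5455 − 0.6298)/0.0550 = -0.0843/0.0550 = -1.53.

z = -1.53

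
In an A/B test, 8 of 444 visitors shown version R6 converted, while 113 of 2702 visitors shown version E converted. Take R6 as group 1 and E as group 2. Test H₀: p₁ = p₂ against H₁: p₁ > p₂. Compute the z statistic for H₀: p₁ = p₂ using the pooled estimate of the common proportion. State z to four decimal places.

z = -2.4171

p̂₁ = 8/444 = 0.0180180, p̂₂ = 113/2702 = 0.0418209.
Pooled p̂ = (8+113)/(444+2702) = 121/3146 = 0.0384615.
SE = √(0.0369822 × 0.00262235) = 0.0098479.
z = (0.0180180 − 0.0418209)/0.0098479 = -0.0238029/0.0098479 = -2.4171.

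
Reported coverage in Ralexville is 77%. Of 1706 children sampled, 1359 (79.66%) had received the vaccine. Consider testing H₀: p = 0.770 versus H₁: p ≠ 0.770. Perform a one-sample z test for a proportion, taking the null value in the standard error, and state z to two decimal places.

z = 2.61

p̂ = 1359/1706 ≈ 0.7966.
SE = √(p₀(1−p₀)/n) = √(0.1771/1706) = 0.0102.
z = (0.7966 − 0.77)/0.0102 = 0.0266/0.0102 = 2.61.
Two-sided p-value ≈ 2·Φ(−2.611) = 0.0090.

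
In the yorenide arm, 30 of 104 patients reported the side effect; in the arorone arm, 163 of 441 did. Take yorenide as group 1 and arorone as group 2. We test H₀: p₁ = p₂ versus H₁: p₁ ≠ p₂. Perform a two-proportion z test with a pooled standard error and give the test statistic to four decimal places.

p̂₁ = 30/104 ≈ 0.2884615, p̂₂ = 163/441 ≈ 0.3696145.
Pooled p̂ = (30+163)/(104+441) = 193/545 = 0.3541284.
SE = √(p̂(1−p̂)(1/n₁+1/n₂)) = √(0.3541284·0.6458716·0.011883) = √(0.00271789) = 0.0521334.
z = (0.2884615 − 0.3696145)/0.0521334 = -0.0811530/0.0521334 = -1.5566.
Two-sided p-value ≈ 2·Φ(−1.557) = 0.1196.

z = -1.5566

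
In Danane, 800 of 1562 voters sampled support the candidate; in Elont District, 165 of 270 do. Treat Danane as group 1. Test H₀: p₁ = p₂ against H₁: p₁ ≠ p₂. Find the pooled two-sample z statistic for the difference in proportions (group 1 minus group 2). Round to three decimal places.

p̂₁ = 800/1562 = 0.51216, p̂₂ = 165/270 = 0.61111.
Pooled p̂ = (800+165)/(1562+270) = 965/1832 = 0.52675.
SE = √(0.249285 × 0.00434391) = 0.03291.
z = (0.51216 − 0.61111)/0.03291 = -0.09895/0.03291 = -3.007.
Two-sided p-value ≈ 2·Φ(−3.007) = 0.0026.

z = -3.007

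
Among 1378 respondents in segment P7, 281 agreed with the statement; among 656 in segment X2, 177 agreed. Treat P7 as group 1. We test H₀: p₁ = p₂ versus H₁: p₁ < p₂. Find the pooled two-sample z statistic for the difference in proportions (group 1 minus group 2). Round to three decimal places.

z = -3.326

p̂₁ = 281/1378 ≈ 0.203919, p̂₂ = 177/656 ≈ 0.269817.
Pooled p̂ = (281+177)/(1378+656) = 458/2034 = 0.225172.
SE = √(p̂(1−p̂)(1/n₁+1/n₂)) = √(0.225172·0.774828·0.00225008) = √(0.000392571) = 0.019813.
z = (0.203919 − 0.269817)/0.019813 = -0.065898/0.019813 = -3.326.
p-value = P(Z < -3.326) ≈ 0.0004.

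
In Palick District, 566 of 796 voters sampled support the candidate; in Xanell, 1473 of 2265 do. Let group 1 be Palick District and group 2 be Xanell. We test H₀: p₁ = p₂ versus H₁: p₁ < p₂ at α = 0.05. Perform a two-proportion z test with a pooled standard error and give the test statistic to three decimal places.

z = 3.125

p̂₁ = 566/796 ≈ 0.711055, p̂₂ = 1473/2265 ≈ 0.650331.
Pooled p̂ = (566+1473)/(796+2265) = 2039/3061 = 0.666122.
SE = √(p̂(1−p̂)(1/n₁+1/n₂)) = √(0.666122·0.333878·0.00169778) = √(0.000377593) = 0.019432.
z = (0.711055 − 0.650331)/0.019432 = 0.060724/0.019432 = 3.125.
p-value = P(Z < 3.125) ≈ 0.9991; since p > α = 0.05, fail to reject H₀.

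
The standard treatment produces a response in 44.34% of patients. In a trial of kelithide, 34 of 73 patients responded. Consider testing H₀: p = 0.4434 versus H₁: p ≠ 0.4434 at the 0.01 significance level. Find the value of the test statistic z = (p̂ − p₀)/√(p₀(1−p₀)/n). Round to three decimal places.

p̂ = 34/73 ≈ 0.46575.
SE = √(p₀(1−p₀)/n) = √(0.2468/73) = 0.05814.
z = (0.46575 − 0.4434)/0.05814 = 0.02235/0.05814 = 0.384.
Two-sided p-value ≈ 2·Φ(−0.384) = 0.7006. With α = 0.01, fail to reject H₀.

z = 0.384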